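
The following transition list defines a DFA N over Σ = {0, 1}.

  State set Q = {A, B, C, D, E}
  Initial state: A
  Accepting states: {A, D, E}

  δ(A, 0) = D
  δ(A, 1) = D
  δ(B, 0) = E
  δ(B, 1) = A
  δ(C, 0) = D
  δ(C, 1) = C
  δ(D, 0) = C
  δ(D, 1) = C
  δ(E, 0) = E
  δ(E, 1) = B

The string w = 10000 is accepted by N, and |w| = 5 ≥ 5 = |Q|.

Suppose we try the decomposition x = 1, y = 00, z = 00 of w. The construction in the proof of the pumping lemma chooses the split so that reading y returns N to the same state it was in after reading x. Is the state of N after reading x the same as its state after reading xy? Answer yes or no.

yes

Run of N on the first 3 characters of w = 1 0 0:
  step 0: A  (start)
  step 1: D  (read 1: A→D)
  step 2: C  (read 0: D→C)
  step 3: D  (read 0: C→D)

After x (step 1): D. After xy (step 3): D.
They match, so y = 00 drives N around a cycle from D back to itself; pumping y any number of times keeps N in D before reading z, and xyⁱz ∈ L(N) for every i ≥ 0.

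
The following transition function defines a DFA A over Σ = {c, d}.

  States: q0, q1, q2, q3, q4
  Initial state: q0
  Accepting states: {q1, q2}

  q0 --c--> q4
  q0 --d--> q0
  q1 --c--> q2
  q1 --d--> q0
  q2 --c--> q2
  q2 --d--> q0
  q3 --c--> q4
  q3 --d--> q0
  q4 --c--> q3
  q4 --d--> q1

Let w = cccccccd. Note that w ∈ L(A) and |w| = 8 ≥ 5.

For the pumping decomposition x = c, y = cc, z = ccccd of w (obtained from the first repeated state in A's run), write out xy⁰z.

cccccd

xy⁰z = xz = c·ccccd = cccccd.
Reading y = cc takes A from q4 back to q4, so after x the machine is still in q4, and z then leads to the accepting state q1. Hence cccccd ∈ L(A).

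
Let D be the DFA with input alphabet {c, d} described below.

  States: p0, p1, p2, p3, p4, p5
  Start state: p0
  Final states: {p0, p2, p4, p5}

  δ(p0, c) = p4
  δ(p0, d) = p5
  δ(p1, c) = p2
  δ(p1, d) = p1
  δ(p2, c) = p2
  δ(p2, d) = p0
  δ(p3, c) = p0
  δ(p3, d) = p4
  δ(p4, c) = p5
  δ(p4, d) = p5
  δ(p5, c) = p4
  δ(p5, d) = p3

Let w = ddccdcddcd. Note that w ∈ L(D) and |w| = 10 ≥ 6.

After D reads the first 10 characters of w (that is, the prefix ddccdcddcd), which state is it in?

p5

State sequence: p0 -d-> p5 -d-> p3 -c-> p0 -c-> p4 -d-> p5 -c-> p4 -d-> p5 -d-> p3 -c-> p0 -d-> p5

After reading 10 characters, D is in state p5.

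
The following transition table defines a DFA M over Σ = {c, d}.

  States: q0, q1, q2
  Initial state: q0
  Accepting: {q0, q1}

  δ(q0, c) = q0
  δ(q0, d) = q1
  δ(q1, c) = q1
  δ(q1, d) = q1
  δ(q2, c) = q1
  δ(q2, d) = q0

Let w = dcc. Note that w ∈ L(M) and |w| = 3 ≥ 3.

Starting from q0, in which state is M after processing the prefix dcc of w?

Run of M on the first 3 characters of w = d c c:
  step 0: q0  (start)
  step 1: q1  (read d: q0→q1)
  step 2: q1  (read c: q1→q1)
  step 3: q1  (read c: q1→q1)

After reading 3 characters, M is in state q1.

q1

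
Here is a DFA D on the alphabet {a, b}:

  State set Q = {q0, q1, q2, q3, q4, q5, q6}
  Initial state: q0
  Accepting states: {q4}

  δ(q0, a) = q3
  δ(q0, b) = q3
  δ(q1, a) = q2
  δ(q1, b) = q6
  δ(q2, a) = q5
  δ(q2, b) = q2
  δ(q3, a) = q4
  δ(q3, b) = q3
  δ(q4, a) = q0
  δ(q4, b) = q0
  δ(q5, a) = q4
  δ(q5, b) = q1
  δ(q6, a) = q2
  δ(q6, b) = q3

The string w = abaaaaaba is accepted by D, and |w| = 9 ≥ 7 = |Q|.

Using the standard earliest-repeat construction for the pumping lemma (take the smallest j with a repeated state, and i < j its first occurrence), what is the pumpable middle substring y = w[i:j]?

State sequence: q0 -a-> q3 -b-> q3 -a-> q4 -a-> q0 -a-> q3 -a-> q4 -a-> q0 -b-> q3 -a-> q4
First repeat at step 2: q3 was already visited.

So i = 1, j = 2, giving x = w[0:1] = a, y = w[1:2] = b, z = w[2:9] = aaaaaba.
Check: |xy| = 2 ≤ 7 and |y| = 1 ≥ 1. Reading y takes D from q3 back to q3, so every xyⁱz is accepted.

b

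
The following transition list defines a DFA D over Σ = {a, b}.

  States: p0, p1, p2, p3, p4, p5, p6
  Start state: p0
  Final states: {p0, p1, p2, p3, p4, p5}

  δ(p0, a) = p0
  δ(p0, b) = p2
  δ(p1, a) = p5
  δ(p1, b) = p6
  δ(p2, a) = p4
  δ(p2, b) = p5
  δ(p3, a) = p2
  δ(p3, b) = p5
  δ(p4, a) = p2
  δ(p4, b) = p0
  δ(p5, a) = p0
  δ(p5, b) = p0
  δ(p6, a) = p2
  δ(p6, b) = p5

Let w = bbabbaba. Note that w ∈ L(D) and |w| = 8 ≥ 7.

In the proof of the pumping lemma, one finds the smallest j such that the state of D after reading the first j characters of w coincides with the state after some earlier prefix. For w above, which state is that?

State sequence: p0 -b-> p2 -b-> p5 -a-> p0 -b-> p2 -b-> p5 -a-> p0 -b-> p2 -a-> p4
First repeat at step 3: p0 was already visited.

The earliest repeat is at step j = 3: D is in p0, which it already visited at step i = 0.

p0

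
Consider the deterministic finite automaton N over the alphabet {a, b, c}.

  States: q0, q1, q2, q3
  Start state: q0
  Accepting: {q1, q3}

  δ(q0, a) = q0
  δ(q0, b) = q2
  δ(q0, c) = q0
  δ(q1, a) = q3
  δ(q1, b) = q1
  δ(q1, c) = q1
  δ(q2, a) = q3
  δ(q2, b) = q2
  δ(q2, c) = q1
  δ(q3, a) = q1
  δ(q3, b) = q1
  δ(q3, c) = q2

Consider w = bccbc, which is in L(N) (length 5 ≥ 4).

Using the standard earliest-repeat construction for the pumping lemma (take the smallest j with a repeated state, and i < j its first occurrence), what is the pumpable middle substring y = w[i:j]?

c

Run of N on w = b c c b c:
  step 0: q0  (start)
  step 1: q2  (read b: q0→q2)
  step 2: q1  (read c: q2→q1)
  step 3: q1  (read c: q1→q1)   ← first repeat (q1 seen earlier)
  step 4: q1  (read b: q1→q1)
  step 5: q1  (read c: q1→q1)

So i = 2, j = 3, giving x = w[0:2] = bc, y = w[2:3] = c, z = w[3:5] = bc.
Check: |xy| = 3 ≤ 4 and |y| = 1 ≥ 1. Reading y takes N from q1 back to q1, so every xyⁱz is accepted.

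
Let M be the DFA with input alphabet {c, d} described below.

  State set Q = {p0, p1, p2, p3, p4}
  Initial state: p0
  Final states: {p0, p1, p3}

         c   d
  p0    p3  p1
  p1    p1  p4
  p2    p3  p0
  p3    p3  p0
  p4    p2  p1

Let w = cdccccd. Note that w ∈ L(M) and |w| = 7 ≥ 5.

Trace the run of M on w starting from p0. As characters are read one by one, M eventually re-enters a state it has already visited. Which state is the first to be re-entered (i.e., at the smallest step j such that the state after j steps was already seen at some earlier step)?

State sequence: p0 -c-> p3 -d-> p0 -c-> p3 -c-> p3 -c-> p3 -c-> p3 -d-> p0
First repeat at step 2: p0 was already visited.

The earliest repeat is at step j = 2: M is in p0, which it already visited at step i = 0.
With |Q| = 5, pigeonhole forces a state repeat no later than step 5; the substring read between the first and second visits to that state can be pumped.

p0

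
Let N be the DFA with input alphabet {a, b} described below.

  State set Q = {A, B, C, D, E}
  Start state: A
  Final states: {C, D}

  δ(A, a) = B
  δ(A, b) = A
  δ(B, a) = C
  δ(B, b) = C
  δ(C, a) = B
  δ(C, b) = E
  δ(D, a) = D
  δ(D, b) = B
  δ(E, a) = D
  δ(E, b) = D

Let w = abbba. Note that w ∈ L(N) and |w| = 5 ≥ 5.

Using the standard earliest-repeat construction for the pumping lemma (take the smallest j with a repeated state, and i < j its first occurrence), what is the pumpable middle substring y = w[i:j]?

Run of N on w = a b b b a:
  step 0: A  (start)
  step 1: B  (read a: A→B)
  step 2: C  (read b: B→C)
  step 3: E  (read b: C→E)
  step 4: D  (read b: E→D)
  step 5: D  (read a: D→D)   ← first repeat (D seen earlier)

So i = 4, j = 5, giving x = w[0:4] = abbb, y = w[4:5] = a, z = w[5:5] = ε.
Check: |xy| = 5 ≤ 5 and |y| = 1 ≥ 1. Reading y takes N from D back to D, so every xyⁱz is accepted.
Pumping length from the standard proof: p = 5 (the number of states). The repeated state found above gives |xy| = j ≤ 5 and |y| = j − i ≥ 1.

a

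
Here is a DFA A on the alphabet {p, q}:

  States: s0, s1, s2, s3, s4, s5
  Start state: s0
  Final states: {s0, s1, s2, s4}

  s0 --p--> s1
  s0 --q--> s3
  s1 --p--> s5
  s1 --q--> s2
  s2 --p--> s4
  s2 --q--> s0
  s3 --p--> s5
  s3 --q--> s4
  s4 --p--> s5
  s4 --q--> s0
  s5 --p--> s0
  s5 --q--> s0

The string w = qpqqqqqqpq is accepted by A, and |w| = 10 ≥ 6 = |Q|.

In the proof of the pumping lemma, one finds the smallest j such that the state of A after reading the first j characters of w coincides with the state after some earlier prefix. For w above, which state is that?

State sequence: s0 -q-> s3 -p-> s5 -q-> s0 -q-> s3 -q-> s4 -q-> s0 -q-> s3 -q-> s4 -p-> s5 -q-> s0
First repeat at step 3: s0 was already visited.

The earliest repeat is at step j = 3: A is in s0, which it already visited at step i = 0.
Pumping length from the standard proof: p = 6 (the number of states). The repeated state found above gives |xy| = j ≤ 6 and |y| = j − i ≥ 1.

s0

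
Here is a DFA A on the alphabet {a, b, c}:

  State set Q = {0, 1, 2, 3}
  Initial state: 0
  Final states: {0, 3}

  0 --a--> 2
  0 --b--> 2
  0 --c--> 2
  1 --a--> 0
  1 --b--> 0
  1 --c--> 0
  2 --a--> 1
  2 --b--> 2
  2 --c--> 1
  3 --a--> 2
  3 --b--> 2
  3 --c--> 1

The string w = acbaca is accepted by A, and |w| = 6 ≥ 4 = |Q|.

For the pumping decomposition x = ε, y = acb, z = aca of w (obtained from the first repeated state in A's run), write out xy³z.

xy^3z = ε·acb·acb·acb·aca = acbacbacbaca.
Reading y = acb takes A from 0 back to 0, so after x·y·y·y the machine is still in 0, and z then leads to the accepting state 0. Hence acbacbacbaca ∈ L(A).

acbacbacbaca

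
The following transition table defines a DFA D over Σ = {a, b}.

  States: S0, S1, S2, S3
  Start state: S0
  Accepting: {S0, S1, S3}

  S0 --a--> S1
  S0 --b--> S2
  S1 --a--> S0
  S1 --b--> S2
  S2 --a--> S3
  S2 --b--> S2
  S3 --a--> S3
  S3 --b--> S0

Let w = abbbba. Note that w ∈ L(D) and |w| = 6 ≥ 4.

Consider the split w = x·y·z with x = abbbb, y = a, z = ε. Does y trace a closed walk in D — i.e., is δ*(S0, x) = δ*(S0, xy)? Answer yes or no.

Run of D on the first 6 characters of w = a b b b b a:
  step 0: S0  (start)
  step 1: S1  (read a: S0→S1)
  step 2: S2  (read b: S1→S2)
  step 3: S2  (read b: S2→S2)
  step 4: S2  (read b: S2→S2)
  step 5: S2  (read b: S2→S2)
  step 6: S3  (read a: S2→S3)

After x (step 5): S2. After xy (step 6): S3.
They differ (S2 ≠ S3), so y is not a cycle from the state after x; this split is not the one the pumping-lemma construction produces, and pumping y need not keep the string in L(D).

no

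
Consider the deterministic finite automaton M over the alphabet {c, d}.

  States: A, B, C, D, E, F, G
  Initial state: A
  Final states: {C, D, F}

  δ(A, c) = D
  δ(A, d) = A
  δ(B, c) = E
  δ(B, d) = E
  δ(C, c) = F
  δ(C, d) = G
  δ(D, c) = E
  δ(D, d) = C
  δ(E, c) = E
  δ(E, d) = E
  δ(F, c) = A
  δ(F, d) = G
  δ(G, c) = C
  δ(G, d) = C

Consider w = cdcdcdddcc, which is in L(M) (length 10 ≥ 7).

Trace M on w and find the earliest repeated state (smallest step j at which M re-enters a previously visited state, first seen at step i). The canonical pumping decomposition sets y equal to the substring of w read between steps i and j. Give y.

State sequence: A -c-> D -d-> C -c-> F -d-> G -c-> C -d-> G -d-> C -d-> G -c-> C -c-> F
First repeat at step 5: C was already visited.

So i = 2, j = 5, giving x = w[0:2] = cd, y = w[2:5] = cdc, z = w[5:10] = dddcc.
Check: |xy| = 5 ≤ 7 and |y| = 3 ≥ 1. Reading y takes M from C back to C, so every xyⁱz is accepted.
Since M has 7 states, any run of length ≥ 7 visits 7+1 states, so by pigeonhole some state repeats within the first 7 steps — that repeat gives the pumpable loop.

cdc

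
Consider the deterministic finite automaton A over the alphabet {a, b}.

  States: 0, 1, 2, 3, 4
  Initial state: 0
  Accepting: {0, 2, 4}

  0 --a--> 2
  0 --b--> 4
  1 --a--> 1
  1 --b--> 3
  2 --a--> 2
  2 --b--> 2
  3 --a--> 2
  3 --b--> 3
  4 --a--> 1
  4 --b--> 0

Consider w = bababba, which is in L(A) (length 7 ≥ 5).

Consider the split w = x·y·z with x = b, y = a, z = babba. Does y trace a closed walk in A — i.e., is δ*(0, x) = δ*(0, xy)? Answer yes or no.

no

Run of A on the first 2 characters of w = b a:
  step 0: 0  (start)
  step 1: 4  (read b: 0→4)
  step 2: 1  (read a: 4→1)

After x (step 1): 4. After xy (step 2): 1.
They differ (4 ≠ 1), so y is not a cycle from the state after x; this split is not the one the pumping-lemma construction produces, and pumping y need not keep the string in L(A).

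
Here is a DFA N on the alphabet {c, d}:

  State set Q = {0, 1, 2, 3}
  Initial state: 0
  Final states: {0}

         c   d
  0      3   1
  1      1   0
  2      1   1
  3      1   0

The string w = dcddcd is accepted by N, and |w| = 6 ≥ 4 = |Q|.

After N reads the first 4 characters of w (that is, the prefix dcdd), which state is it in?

Run of N on the first 4 characters of w = d c d d:
  step 0: 0  (start)
  step 1: 1  (read d: 0→1)
  step 2: 1  (read c: 1→1)
  step 3: 0  (read d: 1→0)
  step 4: 1  (read d: 0→1)

After reading 4 characters, N is in state 1.

1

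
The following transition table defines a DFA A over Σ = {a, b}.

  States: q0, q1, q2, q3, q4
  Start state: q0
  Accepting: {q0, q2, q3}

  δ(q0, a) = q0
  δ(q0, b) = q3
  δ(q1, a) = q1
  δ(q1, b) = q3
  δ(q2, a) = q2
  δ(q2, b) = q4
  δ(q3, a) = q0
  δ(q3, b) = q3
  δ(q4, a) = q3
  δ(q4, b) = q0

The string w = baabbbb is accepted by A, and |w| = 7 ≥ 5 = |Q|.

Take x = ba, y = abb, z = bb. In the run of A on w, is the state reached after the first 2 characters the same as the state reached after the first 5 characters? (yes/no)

no

Run of A on the first 5 characters of w = b a a b b:
  step 0: q0  (start)
  step 1: q3  (read b: q0→q3)
  step 2: q0  (read a: q3→q0)
  step 3: q0  (read a: q0→q0)
  step 4: q3  (read b: q0→q3)
  step 5: q3  (read b: q3→q3)

After x (step 2): q0. After xy (step 5): q3.
They differ (q0 ≠ q3), so y is not a cycle from the state after x; this split is not the one the pumping-lemma construction produces, and pumping y need not keep the string in L(A).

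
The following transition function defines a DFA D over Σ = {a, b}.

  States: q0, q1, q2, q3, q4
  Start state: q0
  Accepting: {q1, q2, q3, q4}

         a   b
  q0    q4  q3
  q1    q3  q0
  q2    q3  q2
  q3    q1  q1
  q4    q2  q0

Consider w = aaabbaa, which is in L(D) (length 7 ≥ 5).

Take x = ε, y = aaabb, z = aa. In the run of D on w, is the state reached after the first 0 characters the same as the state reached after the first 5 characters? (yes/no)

yes

Run of D on the first 5 characters of w = a a a b b:
  step 0: q0  (start)
  step 1: q4  (read a: q0→q4)
  step 2: q2  (read a: q4→q2)
  step 3: q3  (read a: q2→q3)
  step 4: q1  (read b: q3→q1)
  step 5: q0  (read b: q1→q0)

After x (step 0): q0. After xy (step 5): q0.
They match, so y = aaabb drives D around a cycle from q0 back to itself; pumping y any number of times keeps D in q0 before reading z, and xyⁱz ∈ L(D) for every i ≥ 0.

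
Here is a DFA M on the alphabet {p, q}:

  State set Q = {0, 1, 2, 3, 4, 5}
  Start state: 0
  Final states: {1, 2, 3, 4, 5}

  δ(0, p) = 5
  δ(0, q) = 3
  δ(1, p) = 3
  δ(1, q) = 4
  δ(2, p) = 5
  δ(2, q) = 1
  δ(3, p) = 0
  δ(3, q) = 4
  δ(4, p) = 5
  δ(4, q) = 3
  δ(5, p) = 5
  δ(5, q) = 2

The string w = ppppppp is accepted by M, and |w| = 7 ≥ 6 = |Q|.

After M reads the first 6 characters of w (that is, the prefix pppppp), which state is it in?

5

State sequence: 0 -p-> 5 -p-> 5 -p-> 5 -p-> 5 -p-> 5 -p-> 5

After reading 6 characters, M is in state 5.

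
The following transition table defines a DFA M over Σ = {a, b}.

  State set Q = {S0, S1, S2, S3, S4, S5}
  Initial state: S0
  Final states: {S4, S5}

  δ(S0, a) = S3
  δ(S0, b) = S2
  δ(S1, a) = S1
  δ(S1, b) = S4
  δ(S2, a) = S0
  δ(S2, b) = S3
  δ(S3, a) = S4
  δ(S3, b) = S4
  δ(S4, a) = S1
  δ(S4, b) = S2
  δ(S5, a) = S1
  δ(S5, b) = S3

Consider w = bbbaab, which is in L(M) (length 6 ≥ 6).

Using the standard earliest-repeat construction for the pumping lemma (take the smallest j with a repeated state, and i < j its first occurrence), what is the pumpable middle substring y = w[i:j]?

a

Run of M on w = b b b a a b:
  step 0: S0  (start)
  step 1: S2  (read b: S0→S2)
  step 2: S3  (read b: S2→S3)
  step 3: S4  (read b: S3→S4)
  step 4: S1  (read a: S4→S1)
  step 5: S1  (read a: S1→S1)   ← first repeat (S1 seen earlier)
  step 6: S4  (read b: S1→S4)

So i = 4, j = 5, giving x = w[0:4] = bbba, y = w[4:5] = a, z = w[5:6] = b.
Check: |xy| = 5 ≤ 6 and |y| = 1 ≥ 1. Reading y takes M from S1 back to S1, so every xyⁱz is accepted.
Pumping length from the standard proof: p = 6 (the number of states). The repeated state found above gives |xy| = j ≤ 6 and |y| = j − i ≥ 1.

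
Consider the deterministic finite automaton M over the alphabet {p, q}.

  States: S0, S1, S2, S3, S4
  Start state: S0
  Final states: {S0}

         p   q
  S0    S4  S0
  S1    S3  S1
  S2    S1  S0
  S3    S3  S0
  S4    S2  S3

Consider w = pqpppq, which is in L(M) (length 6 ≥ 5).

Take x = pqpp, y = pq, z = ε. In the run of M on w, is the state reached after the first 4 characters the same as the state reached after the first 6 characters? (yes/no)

no

Run of M on the first 6 characters of w = p q p p p q:
  step 0: S0  (start)
  step 1: S4  (read p: S0→S4)
  step 2: S3  (read q: S4→S3)
  step 3: S3  (read p: S3→S3)
  step 4: S3  (read p: S3→S3)
  step 5: S3  (read p: S3→S3)
  step 6: S0  (read q: S3→S0)

After x (step 4): S3. After xy (step 6): S0.
They differ (S3 ≠ S0), so y is not a cycle from the state after x; this split is not the one the pumping-lemma construction produces, and pumping y need not keep the string in L(M).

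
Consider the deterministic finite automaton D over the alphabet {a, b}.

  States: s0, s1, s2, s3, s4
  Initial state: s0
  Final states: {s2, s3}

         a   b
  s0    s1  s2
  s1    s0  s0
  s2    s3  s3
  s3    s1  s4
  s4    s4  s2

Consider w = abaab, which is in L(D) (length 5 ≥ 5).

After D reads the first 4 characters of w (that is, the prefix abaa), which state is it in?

s0

State sequence: s0 -a-> s1 -b-> s0 -a-> s1 -a-> s0

After reading 4 characters, D is in state s0.
(This kind of state-tracing is the core of the pumping-lemma construction: with 5 states, pigeonhole forces a repeat within the first 5 steps.)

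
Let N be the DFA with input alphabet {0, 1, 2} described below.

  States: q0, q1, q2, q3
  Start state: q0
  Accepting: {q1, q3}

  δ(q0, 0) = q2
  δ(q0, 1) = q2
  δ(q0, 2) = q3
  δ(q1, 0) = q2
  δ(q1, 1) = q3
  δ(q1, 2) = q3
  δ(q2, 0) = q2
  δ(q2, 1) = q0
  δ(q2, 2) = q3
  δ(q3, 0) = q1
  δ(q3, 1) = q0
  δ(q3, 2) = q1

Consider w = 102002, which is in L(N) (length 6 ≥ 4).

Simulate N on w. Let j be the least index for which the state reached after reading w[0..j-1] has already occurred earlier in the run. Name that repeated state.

Run of N on w = 1 0 2 0 0 2:
  step 0: q0  (start)
  step 1: q2  (read 1: q0→q2)
  step 2: q2  (read 0: q2→q2)   ← first repeat (q2 seen earlier)
  step 3: q3  (read 2: q2→q3)
  step 4: q1  (read 0: q3→q1)
  step 5: q2  (read 0: q1→q2)
  step 6: q3  (read 2: q2→q3)

The earliest repeat is at step j = 2: N is in q2, which it already visited at step i = 1.
The DFA has 4 states, so the proof of the pumping lemma guarantees a repeated state among the first 4+1 visited; the segment between the two visits is the pumpable y.

q2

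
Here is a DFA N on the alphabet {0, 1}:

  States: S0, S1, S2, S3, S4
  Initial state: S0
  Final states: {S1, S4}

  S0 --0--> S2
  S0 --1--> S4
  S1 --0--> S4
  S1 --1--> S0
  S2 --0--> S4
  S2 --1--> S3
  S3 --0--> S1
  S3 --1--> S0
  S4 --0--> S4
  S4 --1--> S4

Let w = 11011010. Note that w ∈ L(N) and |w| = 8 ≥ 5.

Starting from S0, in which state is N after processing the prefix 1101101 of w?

State sequence: S0 -1-> S4 -1-> S4 -0-> S4 -1-> S4 -1-> S4 -0-> S4 -1-> S4

After reading 7 characters, N is in state S4.

S4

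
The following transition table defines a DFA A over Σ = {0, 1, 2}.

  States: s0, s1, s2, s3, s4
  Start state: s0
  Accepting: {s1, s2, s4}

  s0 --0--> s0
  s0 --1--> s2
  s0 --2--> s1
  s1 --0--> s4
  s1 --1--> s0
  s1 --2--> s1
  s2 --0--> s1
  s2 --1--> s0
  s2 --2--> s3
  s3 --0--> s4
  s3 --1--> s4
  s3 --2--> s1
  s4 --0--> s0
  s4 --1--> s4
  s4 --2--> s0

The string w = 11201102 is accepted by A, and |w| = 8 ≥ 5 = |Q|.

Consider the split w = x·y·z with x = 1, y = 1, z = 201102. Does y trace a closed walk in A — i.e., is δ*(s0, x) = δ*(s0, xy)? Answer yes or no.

State sequence: s0 -1-> s2 -1-> s0

After x (step 1): s2. After xy (step 2): s0.
They differ (s2 ≠ s0), so y is not a cycle from the state after x; this split is not the one the pumping-lemma construction produces, and pumping y need not keep the string in L(A).

no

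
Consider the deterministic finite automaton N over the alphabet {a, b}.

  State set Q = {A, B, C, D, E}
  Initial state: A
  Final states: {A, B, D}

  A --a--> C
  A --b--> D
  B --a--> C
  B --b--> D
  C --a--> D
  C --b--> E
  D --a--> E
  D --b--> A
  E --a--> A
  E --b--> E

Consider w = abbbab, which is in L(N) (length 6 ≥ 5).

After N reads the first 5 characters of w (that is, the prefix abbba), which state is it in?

State sequence: A -a-> C -b-> E -b-> E -b-> E -a-> A

After reading 5 characters, N is in state A.

A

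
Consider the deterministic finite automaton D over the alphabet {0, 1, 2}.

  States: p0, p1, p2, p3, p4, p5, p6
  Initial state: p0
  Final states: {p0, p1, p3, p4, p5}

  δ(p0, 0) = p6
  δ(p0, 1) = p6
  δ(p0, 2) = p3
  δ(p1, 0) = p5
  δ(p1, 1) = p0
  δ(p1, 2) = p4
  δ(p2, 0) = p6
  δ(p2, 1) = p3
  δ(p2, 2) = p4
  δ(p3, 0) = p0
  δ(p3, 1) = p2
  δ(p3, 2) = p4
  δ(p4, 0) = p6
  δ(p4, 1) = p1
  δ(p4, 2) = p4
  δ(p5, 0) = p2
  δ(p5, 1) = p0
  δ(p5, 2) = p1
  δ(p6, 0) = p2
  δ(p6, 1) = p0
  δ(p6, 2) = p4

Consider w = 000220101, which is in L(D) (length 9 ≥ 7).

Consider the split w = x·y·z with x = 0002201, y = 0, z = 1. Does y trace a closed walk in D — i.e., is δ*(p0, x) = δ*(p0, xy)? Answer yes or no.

Run of D on the first 8 characters of w = 0 0 0 2 2 0 1 0:
  step 0: p0  (start)
  step 1: p6  (read 0: p0→p6)
  step 2: p2  (read 0: p6→p2)
  step 3: p6  (read 0: p2→p6)
  step 4: p4  (read 2: p6→p4)
  step 5: p4  (read 2: p4→p4)
  step 6: p6  (read 0: p4→p6)
  step 7: p0  (read 1: p6→p0)
  step 8: p6  (read 0: p0→p6)

After x (step 7): p0. After xy (step 8): p6.
They differ (p0 ≠ p6), so y is not a cycle from the state after x; this split is not the one the pumping-lemma construction produces, and pumping y need not keep the string in L(D).

no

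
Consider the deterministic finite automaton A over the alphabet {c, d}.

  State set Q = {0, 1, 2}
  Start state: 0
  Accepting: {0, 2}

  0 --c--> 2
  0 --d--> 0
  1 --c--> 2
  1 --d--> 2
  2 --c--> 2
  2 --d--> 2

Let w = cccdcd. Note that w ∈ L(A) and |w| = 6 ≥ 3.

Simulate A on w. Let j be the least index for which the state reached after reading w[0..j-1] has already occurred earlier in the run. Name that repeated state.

Run of A on w = c c c d c d:
  step 0: 0  (start)
  step 1: 2  (read c: 0→2)
  step 2: 2  (read c: 2→2)   ← first repeat (2 seen earlier)
  step 3: 2  (read c: 2→2)
  step 4: 2  (read d: 2→2)
  step 5: 2  (read c: 2→2)
  step 6: 2  (read d: 2→2)

The earliest repeat is at step j = 2: A is in 2, which it already visited at step i = 1.
Since A has 3 states, any run of length ≥ 3 visits 3+1 states, so by pigeonhole some state repeats within the first 3 steps — that repeat gives the pumpable loop.

2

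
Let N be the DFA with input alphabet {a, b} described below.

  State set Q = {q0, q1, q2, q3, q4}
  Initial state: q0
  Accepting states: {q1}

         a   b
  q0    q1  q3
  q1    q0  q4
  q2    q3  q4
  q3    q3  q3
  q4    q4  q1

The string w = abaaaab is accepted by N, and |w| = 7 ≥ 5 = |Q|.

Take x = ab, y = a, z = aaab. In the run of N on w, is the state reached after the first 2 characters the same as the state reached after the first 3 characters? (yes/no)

yes

State sequence: q0 -a-> q1 -b-> q4 -a-> q4

After x (step 2): q4. After xy (step 3): q4.
They match, so y = a drives N around a cycle from q4 back to itself; pumping y any number of times keeps N in q4 before reading z, and xyⁱz ∈ L(N) for every i ≥ 0.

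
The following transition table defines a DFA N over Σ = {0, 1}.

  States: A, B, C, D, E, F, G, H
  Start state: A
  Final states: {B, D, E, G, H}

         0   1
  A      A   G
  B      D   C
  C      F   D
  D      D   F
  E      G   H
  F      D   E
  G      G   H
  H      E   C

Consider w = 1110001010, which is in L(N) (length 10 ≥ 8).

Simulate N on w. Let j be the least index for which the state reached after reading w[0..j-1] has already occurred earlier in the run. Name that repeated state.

D

Run of N on w = 1 1 1 0 0 0 1 0 1 0:
  step 0: A  (start)
  step 1: G  (read 1: A→G)
  step 2: H  (read 1: G→H)
  step 3: C  (read 1: H→C)
  step 4: F  (read 0: C→F)
  step 5: D  (read 0: F→D)
  step 6: D  (read 0: D→D)   ← first repeat (D seen earlier)
  step 7: F  (read 1: D→F)
  step 8: D  (read 0: F→D)
  step 9: F  (read 1: D→F)
  step 10: D  (read 0: F→D)

The earliest repeat is at step j = 6: N is in D, which it already visited at step i = 5.
Pumping length from the standard proof: p = 8 (the number of states). The repeated state found above gives |xy| = j ≤ 8 and |y| = j − i ≥ 1.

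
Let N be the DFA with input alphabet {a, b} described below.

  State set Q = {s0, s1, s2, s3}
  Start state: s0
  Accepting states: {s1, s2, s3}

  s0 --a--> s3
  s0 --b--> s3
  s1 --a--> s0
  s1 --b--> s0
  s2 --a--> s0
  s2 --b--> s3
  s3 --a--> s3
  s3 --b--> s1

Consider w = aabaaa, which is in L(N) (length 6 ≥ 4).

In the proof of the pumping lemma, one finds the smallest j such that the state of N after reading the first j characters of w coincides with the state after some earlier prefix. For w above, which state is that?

State sequence: s0 -a-> s3 -a-> s3 -b-> s1 -a-> s0 -a-> s3 -a-> s3
First repeat at step 2: s3 was already visited.

The earliest repeat is at step j = 2: N is in s3, which it already visited at step i = 1.
The DFA has 4 states, so the proof of the pumping lemma guarantees a repeated state among the first 4+1 visited; the segment between the two visits is the pumpable y.

s3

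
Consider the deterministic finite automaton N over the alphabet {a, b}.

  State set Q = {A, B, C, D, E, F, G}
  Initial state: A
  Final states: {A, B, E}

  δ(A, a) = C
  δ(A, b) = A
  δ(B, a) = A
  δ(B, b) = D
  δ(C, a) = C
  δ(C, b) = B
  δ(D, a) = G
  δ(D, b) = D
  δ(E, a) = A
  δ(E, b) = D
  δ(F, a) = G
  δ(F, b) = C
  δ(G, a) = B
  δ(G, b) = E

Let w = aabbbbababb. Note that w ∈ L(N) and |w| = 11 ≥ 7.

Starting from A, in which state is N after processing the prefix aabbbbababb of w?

A

Run of N on the first 11 characters of w = a a b b b b a b a b b:
  step 0: A  (start)
  step 1: C  (read a: A→C)
  step 2: C  (read a: C→C)
  step 3: B  (read b: C→B)
  step 4: D  (read b: B→D)
  step 5: D  (read b: D→D)
  step 6: D  (read b: D→D)
  step 7: G  (read a: D→G)
  step 8: E  (read b: G→E)
  step 9: A  (read a: E→A)
  step 10: A  (read b: A→A)
  step 11: A  (read b: A→A)

After reading 11 characters, N is in state A.
(This kind of state-tracing is the core of the pumping-lemma construction: with 7 states, pigeonhole forces a repeat within the first 7 steps.)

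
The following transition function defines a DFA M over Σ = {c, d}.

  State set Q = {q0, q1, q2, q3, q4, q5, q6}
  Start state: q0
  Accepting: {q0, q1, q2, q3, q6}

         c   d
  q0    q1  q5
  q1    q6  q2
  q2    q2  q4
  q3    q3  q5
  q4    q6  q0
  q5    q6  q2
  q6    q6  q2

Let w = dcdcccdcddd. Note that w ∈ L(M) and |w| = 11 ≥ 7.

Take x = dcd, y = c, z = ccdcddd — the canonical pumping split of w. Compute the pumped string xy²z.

dcdccccdcddd

xy^2z = dcd·c·c·ccdcddd = dcdccccdcddd.
Reading y = c takes M from q2 back to q2, so after x·y·y the machine is still in q2, and z then leads to the accepting state q0. Hence dcdccccdcddd ∈ L(M).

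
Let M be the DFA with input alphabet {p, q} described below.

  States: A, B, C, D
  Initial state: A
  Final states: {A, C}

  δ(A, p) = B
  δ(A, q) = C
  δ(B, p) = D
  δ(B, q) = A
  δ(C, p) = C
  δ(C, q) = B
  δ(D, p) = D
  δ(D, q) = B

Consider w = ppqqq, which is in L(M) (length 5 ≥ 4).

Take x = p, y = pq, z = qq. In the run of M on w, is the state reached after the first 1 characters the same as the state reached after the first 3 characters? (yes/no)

yes

Run of M on the first 3 characters of w = p p q:
  step 0: A  (start)
  step 1: B  (read p: A→B)
  step 2: D  (read p: B→D)
  step 3: B  (read q: D→B)

After x (step 1): B. After xy (step 3): B.
They match, so y = pq drives M around a cycle from B back to itself; pumping y any number of times keeps M in B before reading z, and xyⁱz ∈ L(M) for every i ≥ 0.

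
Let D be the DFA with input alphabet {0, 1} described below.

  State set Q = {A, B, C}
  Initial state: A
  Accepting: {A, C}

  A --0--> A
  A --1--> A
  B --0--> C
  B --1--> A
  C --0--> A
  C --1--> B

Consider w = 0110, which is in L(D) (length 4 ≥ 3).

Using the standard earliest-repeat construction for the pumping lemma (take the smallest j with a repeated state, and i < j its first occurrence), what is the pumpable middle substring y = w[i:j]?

0

State sequence: A -0-> A -1-> A -1-> A -0-> A
First repeat at step 1: A was already visited.

So i = 0, j = 1, giving x = w[0:0] = ε, y = w[0:1] = 0, z = w[1:4] = 110.
Check: |xy| = 1 ≤ 3 and |y| = 1 ≥ 1. Reading y takes D from A back to A, so every xyⁱz is accepted.
With |Q| = 3, pigeonhole forces a state repeat no later than step 3; the substring read between the first and second visits to that state can be pumped.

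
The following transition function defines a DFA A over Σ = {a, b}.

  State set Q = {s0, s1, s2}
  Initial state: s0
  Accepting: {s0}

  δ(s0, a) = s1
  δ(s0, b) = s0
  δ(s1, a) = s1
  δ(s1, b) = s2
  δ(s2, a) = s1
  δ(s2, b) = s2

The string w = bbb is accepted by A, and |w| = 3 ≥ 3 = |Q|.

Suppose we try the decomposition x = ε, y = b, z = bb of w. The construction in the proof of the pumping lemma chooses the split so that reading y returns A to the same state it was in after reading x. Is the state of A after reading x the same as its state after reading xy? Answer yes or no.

yes

State sequence: s0 -b-> s0

After x (step 0): s0. After xy (step 1): s0.
They match, so y = b drives A around a cycle from s0 back to itself; pumping y any number of times keeps A in s0 before reading z, and xyⁱz ∈ L(A) for every i ≥ 0.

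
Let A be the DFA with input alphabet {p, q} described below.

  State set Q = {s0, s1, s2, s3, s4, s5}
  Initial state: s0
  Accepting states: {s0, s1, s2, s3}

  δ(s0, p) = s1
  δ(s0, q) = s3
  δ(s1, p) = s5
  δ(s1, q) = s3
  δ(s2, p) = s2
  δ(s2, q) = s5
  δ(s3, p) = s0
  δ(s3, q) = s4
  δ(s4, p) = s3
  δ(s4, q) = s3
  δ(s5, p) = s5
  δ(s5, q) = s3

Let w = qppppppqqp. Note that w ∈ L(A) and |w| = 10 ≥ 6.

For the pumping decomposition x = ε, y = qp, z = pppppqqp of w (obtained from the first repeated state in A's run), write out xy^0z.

xy⁰z = xz = ε·pppppqqp = pppppqqp.
Reading y = qp takes A from s0 back to s0, so after x the machine is still in s0, and z then leads to the accepting state s3. Hence pppppqqp ∈ L(A).

pppppqqp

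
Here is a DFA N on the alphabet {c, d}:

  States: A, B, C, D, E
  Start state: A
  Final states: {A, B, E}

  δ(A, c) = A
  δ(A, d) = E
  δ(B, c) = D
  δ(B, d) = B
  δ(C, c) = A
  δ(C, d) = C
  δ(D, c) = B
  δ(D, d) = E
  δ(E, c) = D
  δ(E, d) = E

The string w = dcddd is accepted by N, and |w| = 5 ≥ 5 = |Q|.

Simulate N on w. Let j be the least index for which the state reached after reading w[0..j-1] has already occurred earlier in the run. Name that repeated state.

Run of N on w = d c d d d:
  step 0: A  (start)
  step 1: E  (read d: A→E)
  step 2: D  (read c: E→D)
  step 3: E  (read d: D→E)   ← first repeat (E seen earlier)
  step 4: E  (read d: E→E)
  step 5: E  (read d: E→E)

The earliest repeat is at step j = 3: N is in E, which it already visited at step i = 1.

E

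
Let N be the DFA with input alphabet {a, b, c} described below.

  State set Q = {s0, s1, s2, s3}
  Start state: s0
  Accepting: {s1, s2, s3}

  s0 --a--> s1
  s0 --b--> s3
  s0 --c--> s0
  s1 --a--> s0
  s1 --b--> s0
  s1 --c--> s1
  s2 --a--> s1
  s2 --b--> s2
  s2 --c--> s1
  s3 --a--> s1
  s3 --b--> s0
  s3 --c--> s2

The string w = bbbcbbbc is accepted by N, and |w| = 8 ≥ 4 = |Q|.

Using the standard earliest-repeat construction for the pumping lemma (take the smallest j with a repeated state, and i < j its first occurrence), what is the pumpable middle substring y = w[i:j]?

bb

Run of N on w = b b b c b b b c:
  step 0: s0  (start)
  step 1: s3  (read b: s0→s3)
  step 2: s0  (read b: s3→s0)   ← first repeat (s0 seen earlier)
  step 3: s3  (read b: s0→s3)
  step 4: s2  (read c: s3→s2)
  step 5: s2  (read b: s2→s2)
  step 6: s2  (read b: s2→s2)
  step 7: s2  (read b: s2→s2)
  step 8: s1  (read c: s2→s1)

So i = 0, j = 2, giving x = w[0:0] = ε, y = w[0:2] = bb, z = w[2:8] = bcbbbc.
Check: |xy| = 2 ≤ 4 and |y| = 2 ≥ 1. Reading y takes N from s0 back to s0, so every xyⁱz is accepted.
Pumping length from the standard proof: p = 4 (the number of states). The repeated state found above gives |xy| = j ≤ 4 and |y| = j − i ≥ 1.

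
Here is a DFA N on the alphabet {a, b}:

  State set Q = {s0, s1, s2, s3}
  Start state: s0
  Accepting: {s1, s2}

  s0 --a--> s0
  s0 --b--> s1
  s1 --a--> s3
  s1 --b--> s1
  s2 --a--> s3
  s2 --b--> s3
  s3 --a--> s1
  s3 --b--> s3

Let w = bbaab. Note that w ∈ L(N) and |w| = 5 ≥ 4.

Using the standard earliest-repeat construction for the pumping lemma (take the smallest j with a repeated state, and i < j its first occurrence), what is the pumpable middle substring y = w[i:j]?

b

State sequence: s0 -b-> s1 -b-> s1 -a-> s3 -a-> s1 -b-> s1
First repeat at step 2: s1 was already visited.

So i = 1, j = 2, giving x = w[0:1] = b, y = w[1:2] = b, z = w[2:5] = aab.
Check: |xy| = 2 ≤ 4 and |y| = 1 ≥ 1. Reading y takes N from s1 back to s1, so every xyⁱz is accepted.
With |Q| = 4, pigeonhole forces a state repeat no later than step 4; the substring read between the first and second visits to that state can be pumped.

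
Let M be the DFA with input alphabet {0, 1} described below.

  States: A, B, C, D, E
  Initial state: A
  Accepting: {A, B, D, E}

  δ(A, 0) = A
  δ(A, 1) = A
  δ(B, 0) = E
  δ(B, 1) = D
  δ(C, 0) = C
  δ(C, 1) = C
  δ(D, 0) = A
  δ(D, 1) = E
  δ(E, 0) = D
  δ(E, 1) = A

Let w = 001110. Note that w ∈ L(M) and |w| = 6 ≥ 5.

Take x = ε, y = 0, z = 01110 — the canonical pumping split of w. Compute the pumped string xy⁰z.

01110

xy⁰z = xz = ε·01110 = 01110.
Reading y = 0 takes M from A back to A, so after x the machine is still in A, and z then leads to the accepting state A. Hence 01110 ∈ L(M).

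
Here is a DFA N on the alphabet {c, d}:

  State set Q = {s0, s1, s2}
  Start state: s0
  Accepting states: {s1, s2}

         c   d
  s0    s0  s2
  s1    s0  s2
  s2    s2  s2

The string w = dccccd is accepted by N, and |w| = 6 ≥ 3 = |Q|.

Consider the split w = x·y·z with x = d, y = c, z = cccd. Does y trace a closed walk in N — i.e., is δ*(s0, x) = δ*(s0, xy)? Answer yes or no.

yes

Run of N on the first 2 characters of w = d c:
  step 0: s0  (start)
  step 1: s2  (read d: s0→s2)
  step 2: s2  (read c: s2→s2)

After x (step 1): s2. After xy (step 2): s2.
They match, so y = c drives N around a cycle from s2 back to itself; pumping y any number of times keeps N in s2 before reading z, and xyⁱz ∈ L(N) for every i ≥ 0.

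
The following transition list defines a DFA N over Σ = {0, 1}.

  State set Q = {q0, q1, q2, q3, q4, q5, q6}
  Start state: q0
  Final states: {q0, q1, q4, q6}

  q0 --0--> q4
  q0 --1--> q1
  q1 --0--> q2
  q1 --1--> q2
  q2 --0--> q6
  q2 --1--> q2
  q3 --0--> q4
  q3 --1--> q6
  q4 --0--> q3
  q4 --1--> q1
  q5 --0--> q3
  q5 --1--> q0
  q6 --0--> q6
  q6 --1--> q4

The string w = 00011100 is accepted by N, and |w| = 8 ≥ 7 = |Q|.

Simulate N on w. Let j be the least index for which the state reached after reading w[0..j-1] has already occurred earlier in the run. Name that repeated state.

State sequence: q0 -0-> q4 -0-> q3 -0-> q4 -1-> q1 -1-> q2 -1-> q2 -0-> q6 -0-> q6
First repeat at step 3: q4 was already visited.

The earliest repeat is at step j = 3: N is in q4, which it already visited at step i = 1.
The DFA has 7 states, so the proof of the pumping lemma guarantees a repeated state among the first 7+1 visited; the segment between the two visits is the pumpable y.

q4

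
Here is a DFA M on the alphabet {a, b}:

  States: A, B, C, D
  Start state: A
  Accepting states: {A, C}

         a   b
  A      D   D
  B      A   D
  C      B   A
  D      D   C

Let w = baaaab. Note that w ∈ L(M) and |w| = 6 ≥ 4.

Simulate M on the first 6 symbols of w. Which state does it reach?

C

Run of M on the first 6 characters of w = b a a a a b:
  step 0: A  (start)
  step 1: D  (read b: A→D)
  step 2: D  (read a: D→D)
  step 3: D  (read a: D→D)
  step 4: D  (read a: D→D)
  step 5: D  (read a: D→D)
  step 6: C  (read b: D→C)

After reading 6 characters, M is in state C.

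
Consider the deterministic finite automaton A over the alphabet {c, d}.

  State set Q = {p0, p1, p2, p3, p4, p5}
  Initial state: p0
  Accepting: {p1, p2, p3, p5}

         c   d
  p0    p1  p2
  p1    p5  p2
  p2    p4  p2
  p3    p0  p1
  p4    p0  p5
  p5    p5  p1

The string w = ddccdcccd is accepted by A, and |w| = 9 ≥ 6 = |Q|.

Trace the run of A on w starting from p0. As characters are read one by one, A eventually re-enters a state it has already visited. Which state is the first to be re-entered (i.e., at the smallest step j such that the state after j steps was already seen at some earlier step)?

State sequence: p0 -d-> p2 -d-> p2 -c-> p4 -c-> p0 -d-> p2 -c-> p4 -c-> p0 -c-> p1 -d-> p2
First repeat at step 2: p2 was already visited.

The earliest repeat is at step j = 2: A is in p2, which it already visited at step i = 1.
With |Q| = 6, pigeonhole forces a state repeat no later than step 6; the substring read between the first and second visits to that state can be pumped.

p2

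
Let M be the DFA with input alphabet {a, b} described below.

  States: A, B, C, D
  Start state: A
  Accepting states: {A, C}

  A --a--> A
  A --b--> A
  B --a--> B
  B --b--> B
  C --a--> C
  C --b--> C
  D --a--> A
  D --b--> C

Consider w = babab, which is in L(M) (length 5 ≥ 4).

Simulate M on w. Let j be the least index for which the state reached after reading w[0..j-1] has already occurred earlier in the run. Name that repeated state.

A

Run of M on w = b a b a b:
  step 0: A  (start)
  step 1: A  (read b: A→A)   ← first repeat (A seen earlier)
  step 2: A  (read a: A→A)
  step 3: A  (read b: A→A)
  step 4: A  (read a: A→A)
  step 5: A  (read b: A→A)

The earliest repeat is at step j = 1: M is in A, which it already visited at step i = 0.
Pumping length from the standard proof: p = 4 (the number of states). The repeated state found above gives |xy| = j ≤ 4 and |y| = j − i ≥ 1.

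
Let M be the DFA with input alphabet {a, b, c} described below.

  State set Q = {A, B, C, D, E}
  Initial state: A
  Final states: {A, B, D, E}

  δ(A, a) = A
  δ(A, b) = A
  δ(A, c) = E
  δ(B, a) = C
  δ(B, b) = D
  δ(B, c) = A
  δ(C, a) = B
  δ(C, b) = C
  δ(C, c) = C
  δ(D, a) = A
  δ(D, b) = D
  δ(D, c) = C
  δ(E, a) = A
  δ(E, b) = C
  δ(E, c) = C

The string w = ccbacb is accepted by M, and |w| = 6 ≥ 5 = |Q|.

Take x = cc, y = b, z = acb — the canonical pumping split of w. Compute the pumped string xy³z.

xy^3z = cc·b·b·b·acb = ccbbbacb.
Reading y = b takes M from C back to C, so after x·y·y·y the machine is still in C, and z then leads to the accepting state A. Hence ccbbbacb ∈ L(M).

ccbbbacb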